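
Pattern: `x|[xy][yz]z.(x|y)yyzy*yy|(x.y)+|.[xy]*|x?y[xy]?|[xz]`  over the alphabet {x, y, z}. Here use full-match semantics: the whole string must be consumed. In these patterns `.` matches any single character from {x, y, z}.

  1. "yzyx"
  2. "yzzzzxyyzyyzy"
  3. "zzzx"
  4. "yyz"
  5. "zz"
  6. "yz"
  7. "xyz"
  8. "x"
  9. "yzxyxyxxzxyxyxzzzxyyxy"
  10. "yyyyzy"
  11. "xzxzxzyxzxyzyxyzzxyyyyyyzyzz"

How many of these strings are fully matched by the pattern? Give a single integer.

1. "yzyx" → no match
2 → no match
3. "zzzx" → no match
4. "yyz" → no match
5. "zz" → no match
6. "yz" → no match
7. "xyz" → no match
8. "x" → match
9 → no match
10. "yyyyzy" → no match
11 → no match
Total matched: 1

1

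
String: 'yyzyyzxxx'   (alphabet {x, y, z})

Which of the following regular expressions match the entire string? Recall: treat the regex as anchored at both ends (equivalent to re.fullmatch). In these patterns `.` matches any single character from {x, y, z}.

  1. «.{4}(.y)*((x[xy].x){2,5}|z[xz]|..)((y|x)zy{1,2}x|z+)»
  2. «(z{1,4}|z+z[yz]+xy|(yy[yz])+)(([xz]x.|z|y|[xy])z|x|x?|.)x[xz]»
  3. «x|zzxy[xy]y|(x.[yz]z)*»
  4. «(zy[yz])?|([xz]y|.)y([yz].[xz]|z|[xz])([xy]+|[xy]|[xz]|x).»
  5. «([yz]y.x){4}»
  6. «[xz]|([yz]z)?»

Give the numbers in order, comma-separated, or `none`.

2

1 → no match
2 → match
3 → no match
4 → no match
5 → no match
6 → no match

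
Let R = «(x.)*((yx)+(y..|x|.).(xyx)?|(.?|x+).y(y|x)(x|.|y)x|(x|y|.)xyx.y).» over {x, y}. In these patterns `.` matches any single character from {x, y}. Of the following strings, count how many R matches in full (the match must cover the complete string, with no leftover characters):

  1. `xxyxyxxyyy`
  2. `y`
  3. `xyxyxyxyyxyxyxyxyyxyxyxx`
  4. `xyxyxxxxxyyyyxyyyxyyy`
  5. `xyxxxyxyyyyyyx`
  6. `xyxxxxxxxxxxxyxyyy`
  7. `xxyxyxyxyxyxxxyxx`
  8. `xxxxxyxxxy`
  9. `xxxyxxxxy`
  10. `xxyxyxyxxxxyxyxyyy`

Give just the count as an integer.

2

1. `xxyxyxxyyy` → no match
2. `y` → no match
3 → match
4 → no match
5 → no match
6 → no match
7 → no match
8. `xxxxxyxxxy` → match
9. `xxxyxxxxy` → no match
10 → no match
Total matched: 2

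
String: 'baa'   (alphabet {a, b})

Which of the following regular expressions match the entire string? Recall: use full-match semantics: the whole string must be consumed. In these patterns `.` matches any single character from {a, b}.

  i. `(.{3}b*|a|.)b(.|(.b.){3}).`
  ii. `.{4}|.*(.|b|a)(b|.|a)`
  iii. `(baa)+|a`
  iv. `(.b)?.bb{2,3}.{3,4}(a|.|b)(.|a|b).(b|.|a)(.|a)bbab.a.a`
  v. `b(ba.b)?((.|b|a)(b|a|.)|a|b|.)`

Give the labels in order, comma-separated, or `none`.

i → no match
ii → match
iii → match
iv → no match
v → match

ii, iii, v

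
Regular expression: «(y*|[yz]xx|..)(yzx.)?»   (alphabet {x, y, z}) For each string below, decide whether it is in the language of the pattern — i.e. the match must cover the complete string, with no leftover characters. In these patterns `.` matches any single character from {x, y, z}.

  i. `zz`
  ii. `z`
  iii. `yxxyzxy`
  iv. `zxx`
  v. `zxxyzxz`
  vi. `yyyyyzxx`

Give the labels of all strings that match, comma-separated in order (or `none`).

i, iii, iv, v, vi

i → match
ii → no match
iii → match
iv → match
v → match
vi → match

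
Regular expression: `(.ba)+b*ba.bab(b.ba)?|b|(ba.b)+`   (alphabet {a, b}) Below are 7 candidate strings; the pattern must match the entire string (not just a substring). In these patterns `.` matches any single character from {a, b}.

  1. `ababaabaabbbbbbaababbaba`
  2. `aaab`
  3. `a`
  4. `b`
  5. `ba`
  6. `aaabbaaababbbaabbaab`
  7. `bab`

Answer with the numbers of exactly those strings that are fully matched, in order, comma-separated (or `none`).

1 → no match
2 → no match
3 → no match
4 → match
5 → no match
6 → no match
7 → no match

4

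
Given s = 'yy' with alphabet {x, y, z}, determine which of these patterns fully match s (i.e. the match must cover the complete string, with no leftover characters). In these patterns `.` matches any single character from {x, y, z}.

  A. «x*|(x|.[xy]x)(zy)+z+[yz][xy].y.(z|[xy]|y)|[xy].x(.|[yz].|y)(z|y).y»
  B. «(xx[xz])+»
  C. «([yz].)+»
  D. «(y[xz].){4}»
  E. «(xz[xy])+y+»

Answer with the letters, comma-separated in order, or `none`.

A → no match
B → no match — must start with 'xx'
C → match
D → no match
E → no match — must start with 'xz'

C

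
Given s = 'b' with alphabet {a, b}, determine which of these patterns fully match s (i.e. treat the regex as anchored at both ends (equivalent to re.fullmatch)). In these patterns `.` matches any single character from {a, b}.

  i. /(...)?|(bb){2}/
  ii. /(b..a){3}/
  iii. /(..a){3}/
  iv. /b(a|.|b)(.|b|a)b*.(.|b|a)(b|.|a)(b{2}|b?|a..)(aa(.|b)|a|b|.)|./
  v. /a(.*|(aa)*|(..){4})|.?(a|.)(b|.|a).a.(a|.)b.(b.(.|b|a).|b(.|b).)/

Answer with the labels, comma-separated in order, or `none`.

iv

i → no match
ii → no match — must end with 'a'
iii → no match — must end with 'a'
iv → match
v → no match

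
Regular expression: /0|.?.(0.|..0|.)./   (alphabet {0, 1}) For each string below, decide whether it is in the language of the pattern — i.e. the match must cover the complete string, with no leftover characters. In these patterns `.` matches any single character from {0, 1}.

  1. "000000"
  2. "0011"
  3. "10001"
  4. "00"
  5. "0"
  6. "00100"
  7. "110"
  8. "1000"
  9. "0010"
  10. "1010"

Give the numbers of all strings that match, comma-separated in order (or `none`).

1 → match
2 → match
3 → match
4 → no match
5 → match
6 → match
7 → match
8 → match
9 → match
10 → match

1, 2, 3, 5, 6, 7, 8, 9, 10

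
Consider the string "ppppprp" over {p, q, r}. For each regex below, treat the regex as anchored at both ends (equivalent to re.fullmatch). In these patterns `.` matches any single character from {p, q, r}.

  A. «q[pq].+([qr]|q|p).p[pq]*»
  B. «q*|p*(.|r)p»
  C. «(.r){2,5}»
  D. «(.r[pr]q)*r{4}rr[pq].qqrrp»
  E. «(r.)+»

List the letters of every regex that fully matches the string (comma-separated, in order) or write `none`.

B

A → no match — must start with "q"
B → match
C → no match — must end with "r"
D → no match — must end with "qqrrp"
E → no match — must start with "r"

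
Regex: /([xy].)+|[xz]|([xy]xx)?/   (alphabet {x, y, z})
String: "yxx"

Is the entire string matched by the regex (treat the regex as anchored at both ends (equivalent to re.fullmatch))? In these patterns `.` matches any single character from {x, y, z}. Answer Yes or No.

Yes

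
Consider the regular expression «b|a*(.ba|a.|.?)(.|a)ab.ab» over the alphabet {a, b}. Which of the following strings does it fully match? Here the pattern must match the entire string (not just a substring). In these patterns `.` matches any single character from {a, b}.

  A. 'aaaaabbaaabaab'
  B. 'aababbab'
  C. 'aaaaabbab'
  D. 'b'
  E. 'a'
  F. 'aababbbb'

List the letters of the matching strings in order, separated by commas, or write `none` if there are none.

A, B, C, D

A → match
B. 'aababbab' → match
C. 'aaaaabbab' → match
D. 'b' → match
E. 'a' → no match
F. 'aababbbb' → no match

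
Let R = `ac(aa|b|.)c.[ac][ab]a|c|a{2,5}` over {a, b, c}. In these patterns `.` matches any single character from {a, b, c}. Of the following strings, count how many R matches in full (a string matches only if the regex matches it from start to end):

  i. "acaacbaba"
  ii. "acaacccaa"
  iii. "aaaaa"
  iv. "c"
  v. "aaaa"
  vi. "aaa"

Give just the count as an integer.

i → match
ii → match
iii → match
iv → match
v → match
vi → match
Total matched: 6

6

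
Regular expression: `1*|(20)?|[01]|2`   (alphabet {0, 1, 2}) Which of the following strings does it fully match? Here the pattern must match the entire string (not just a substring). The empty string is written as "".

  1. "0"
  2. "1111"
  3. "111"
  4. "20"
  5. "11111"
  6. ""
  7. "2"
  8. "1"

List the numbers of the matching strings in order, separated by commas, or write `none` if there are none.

1, 2, 3, 4, 5, 6, 7, 8

1 → match
2 → match
3 → match
4 → match
5 → match
6 → match
7 → match
8 → match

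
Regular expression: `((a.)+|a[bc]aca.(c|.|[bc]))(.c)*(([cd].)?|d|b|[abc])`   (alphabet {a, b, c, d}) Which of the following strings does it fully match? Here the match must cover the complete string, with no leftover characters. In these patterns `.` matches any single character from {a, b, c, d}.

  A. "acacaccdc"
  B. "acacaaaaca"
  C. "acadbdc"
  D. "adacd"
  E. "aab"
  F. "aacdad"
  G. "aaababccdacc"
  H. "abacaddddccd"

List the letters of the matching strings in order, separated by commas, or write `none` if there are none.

A, B, D, E

A. "acacaccdc" → match
B. "acacaaaaca" → match
C. "acadbdc" → no match
D. "adacd" → match
E. "aab" → match
F. "aacdad" → no match
G. "aaababccdacc" → no match
H. "abacaddddccd" → no match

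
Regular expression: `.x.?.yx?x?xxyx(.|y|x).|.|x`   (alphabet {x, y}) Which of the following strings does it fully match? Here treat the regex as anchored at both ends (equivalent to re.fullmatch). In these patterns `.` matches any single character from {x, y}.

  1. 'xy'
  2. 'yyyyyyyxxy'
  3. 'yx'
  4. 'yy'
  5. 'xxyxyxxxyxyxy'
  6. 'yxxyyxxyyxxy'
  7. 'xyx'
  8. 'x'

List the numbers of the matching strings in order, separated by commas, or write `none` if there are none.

8

1 → no match
2 → no match
3 → no match
4 → no match
5 → no match
6 → no match
7 → no match
8 → match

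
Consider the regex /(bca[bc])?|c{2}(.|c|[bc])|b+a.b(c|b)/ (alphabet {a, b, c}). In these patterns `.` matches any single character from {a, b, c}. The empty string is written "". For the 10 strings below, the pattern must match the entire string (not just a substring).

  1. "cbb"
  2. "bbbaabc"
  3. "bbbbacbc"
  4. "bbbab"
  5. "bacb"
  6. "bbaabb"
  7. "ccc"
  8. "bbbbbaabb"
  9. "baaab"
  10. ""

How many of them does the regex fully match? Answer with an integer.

6

1. "cbb" → no match
2. "bbbaabc" → match
3. "bbbbacbc" → match
4. "bbbab" → no match
5. "bacb" → no match
6. "bbaabb" → match
7. "ccc" → match
8. "bbbbbaabb" → match
9. "baaab" → no match
10. "" → match
Total matched: 6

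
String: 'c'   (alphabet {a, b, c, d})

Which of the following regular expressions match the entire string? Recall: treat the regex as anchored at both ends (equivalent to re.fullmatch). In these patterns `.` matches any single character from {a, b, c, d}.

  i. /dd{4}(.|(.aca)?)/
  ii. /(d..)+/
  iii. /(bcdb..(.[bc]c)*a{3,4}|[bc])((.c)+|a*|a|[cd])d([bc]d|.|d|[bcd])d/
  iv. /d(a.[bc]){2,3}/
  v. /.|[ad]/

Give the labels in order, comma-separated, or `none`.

i → no match — must start with 'dd'
ii → no match — must start with 'd'
iii → no match — must end with 'd'
iv → no match — must start with 'da'
v → match

v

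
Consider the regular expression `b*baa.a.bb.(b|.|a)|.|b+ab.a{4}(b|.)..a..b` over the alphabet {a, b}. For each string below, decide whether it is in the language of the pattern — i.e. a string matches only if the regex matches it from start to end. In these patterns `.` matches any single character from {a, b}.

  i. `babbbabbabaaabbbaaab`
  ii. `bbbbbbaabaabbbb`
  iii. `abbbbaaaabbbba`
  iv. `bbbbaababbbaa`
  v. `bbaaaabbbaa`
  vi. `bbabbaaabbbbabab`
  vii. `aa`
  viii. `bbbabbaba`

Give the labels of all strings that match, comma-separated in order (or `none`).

ii, iv, v

i → no match
ii → match
iii → no match
iv → match
v → match
vi → no match
vii → no match
viii → no match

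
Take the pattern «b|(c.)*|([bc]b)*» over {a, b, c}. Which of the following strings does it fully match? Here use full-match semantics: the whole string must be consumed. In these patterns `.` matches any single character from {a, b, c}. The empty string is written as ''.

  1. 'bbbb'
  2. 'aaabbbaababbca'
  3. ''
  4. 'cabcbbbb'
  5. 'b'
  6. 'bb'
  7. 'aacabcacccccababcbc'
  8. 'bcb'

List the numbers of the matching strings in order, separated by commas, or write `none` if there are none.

1, 3, 5, 6

1 → match
2 → no match
3 → match
4 → no match
5 → match
6 → match
7 → no match
8 → no match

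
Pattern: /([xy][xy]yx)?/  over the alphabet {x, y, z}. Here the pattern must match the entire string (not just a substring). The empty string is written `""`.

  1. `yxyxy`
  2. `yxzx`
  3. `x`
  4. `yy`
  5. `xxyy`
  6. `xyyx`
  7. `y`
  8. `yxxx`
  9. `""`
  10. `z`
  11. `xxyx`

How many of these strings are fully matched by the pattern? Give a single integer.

1 → no match
2 → no match
3 → no match
4 → no match
5 → no match
6 → match
7 → no match
8 → no match
9 → match
10 → no match
11 → match
Total matched: 3

3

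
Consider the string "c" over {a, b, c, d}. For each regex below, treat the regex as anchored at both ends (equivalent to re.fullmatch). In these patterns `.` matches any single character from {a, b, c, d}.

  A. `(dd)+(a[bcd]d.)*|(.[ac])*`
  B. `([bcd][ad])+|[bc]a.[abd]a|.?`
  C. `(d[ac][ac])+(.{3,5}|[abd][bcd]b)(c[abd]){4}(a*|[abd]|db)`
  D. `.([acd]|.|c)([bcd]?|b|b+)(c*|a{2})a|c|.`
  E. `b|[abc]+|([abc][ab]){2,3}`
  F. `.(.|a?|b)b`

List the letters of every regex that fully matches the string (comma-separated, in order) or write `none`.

B, D, E

A → no match
B → match
C → no match — must start with "d"
D → match
E → match
F → no match — must end with "b"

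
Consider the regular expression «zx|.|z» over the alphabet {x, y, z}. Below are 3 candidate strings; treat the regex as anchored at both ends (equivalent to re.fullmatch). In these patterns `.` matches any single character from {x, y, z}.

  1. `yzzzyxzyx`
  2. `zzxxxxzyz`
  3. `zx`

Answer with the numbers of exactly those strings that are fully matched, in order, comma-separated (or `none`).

3

1 → no match
2 → no match
3 → match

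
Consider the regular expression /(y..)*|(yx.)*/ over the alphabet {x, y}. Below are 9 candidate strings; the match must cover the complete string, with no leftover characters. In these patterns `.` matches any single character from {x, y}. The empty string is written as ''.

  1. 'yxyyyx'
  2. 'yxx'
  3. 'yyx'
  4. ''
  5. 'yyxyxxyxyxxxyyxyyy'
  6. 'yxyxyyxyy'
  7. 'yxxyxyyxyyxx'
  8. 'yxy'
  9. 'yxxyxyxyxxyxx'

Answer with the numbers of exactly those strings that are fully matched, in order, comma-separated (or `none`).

1 → match
2 → match
3 → match
4 → match
5 → no match
6 → no match
7 → match
8 → match
9 → no match

1, 2, 3, 4, 7, 8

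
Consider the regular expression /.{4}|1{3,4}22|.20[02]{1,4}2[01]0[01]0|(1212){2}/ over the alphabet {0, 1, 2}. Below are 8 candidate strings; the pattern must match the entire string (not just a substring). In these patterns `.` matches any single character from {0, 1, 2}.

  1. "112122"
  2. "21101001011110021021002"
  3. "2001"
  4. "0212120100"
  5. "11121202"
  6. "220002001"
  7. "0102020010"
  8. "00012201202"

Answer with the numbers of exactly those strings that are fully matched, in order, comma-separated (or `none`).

1 → no match
2 → no match
3 → match
4 → no match
5 → no match
6 → no match
7 → no match
8 → no match

3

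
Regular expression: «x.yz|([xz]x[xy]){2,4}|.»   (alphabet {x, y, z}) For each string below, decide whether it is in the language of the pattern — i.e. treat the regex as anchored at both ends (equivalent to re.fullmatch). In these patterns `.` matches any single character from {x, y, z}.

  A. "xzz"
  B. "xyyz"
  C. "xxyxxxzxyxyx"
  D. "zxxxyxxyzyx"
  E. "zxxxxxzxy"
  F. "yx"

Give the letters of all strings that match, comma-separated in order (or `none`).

A → no match
B → match
C → no match
D → no match
E → match
F → no match

B, E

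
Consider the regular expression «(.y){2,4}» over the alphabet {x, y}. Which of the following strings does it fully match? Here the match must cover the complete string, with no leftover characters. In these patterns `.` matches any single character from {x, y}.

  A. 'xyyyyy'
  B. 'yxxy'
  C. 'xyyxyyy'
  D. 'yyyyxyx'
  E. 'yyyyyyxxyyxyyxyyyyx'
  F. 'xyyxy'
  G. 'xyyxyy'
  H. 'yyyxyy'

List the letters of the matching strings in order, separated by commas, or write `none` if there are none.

A

A → match
B → no match
C → no match
D → no match — must end with 'y'
E → no match — must end with 'y'
F → no match
G → no match
H → no match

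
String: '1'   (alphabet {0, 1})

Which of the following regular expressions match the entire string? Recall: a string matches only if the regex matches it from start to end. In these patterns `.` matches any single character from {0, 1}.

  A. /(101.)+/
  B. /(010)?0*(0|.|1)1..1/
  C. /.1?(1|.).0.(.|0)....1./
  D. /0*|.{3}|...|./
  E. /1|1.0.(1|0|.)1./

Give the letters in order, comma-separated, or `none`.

A → no match — must start with '101'
B → no match
C → no match
D → match
E → match

D, E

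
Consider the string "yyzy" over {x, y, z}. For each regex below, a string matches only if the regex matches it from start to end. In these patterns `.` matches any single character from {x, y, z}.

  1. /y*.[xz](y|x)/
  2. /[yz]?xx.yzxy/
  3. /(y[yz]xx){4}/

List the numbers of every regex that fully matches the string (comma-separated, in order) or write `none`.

1

1 → match
2 → no match — must end with "yzxy"
3 → no match — must end with "xx"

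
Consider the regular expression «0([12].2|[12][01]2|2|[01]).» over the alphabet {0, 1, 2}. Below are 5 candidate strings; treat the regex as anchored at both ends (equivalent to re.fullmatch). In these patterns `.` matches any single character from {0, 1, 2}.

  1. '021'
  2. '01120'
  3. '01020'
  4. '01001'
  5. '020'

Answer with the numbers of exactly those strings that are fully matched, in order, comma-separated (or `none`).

1, 2, 3, 5

1. '021' → match
2. '01120' → match
3. '01020' → match
4. '01001' → no match
5. '020' → match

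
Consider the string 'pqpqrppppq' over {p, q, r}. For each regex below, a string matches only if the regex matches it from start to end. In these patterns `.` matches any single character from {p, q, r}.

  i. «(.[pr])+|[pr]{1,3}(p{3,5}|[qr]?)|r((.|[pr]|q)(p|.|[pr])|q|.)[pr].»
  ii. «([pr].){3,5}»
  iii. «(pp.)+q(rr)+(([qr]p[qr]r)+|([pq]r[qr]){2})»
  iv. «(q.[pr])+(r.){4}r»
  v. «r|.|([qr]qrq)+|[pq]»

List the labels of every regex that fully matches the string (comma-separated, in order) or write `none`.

ii

i → no match
ii → match
iii → no match — must start with 'pp'
iv → no match — must start with 'q'
v → no match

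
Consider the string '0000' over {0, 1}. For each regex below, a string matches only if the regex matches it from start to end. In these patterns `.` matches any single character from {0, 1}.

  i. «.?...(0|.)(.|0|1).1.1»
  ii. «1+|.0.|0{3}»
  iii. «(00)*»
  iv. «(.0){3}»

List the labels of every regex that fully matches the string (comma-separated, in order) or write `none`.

iii

i → no match — must end with '1'
ii → no match
iii → match
iv → no match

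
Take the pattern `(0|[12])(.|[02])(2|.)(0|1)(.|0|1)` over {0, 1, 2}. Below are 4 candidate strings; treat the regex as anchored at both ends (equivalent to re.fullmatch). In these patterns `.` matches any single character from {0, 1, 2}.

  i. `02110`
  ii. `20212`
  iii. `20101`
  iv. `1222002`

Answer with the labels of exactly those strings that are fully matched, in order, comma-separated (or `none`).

i → match
ii → match
iii → match
iv → no match

i, ii, iii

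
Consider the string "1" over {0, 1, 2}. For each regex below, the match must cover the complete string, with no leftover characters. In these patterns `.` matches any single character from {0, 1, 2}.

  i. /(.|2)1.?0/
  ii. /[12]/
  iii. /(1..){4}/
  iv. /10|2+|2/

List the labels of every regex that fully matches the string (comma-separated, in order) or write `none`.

ii

i → no match — must end with "0"
ii → match
iii → no match
iv → no match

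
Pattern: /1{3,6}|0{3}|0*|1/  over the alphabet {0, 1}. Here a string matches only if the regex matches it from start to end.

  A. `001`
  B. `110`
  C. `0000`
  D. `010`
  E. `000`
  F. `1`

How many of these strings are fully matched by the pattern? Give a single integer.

3

A → no match
B → no match
C → match
D → no match
E → match
F → match
Total matched: 3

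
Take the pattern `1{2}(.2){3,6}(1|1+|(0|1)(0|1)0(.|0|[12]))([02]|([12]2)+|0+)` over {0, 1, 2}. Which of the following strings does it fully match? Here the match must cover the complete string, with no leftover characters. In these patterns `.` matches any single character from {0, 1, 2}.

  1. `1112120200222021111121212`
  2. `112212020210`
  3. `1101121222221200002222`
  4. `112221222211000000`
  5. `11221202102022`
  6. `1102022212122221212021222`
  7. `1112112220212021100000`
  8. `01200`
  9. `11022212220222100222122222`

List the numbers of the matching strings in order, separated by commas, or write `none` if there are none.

1 → no match
2. `112212020210` → match
3 → no match
4 → no match
5 → no match
6 → no match
7 → no match
8. `01200` → no match — must start with `1`
9 → match

2, 9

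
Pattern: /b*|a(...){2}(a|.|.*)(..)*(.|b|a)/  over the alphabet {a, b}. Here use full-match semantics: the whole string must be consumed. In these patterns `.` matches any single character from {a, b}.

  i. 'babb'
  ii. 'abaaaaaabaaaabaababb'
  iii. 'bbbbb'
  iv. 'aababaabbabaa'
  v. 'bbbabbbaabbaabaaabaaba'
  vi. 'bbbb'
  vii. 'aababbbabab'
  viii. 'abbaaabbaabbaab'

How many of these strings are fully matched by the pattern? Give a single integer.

6

i → no match
ii → match
iii → match
iv → match
v → no match
vi → match
vii → match
viii → match
Total matched: 6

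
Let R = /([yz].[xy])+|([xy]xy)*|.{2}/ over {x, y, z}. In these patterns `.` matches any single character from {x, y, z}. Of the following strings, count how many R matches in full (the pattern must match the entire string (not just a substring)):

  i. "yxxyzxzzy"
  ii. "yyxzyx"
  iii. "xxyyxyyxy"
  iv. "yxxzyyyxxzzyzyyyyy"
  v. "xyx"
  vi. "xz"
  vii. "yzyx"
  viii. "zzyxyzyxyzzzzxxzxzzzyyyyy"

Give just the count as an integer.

i. "yxxyzxzzy" → match
ii. "yyxzyx" → match
iii. "xxyyxyyxy" → match
iv → match
v. "xyx" → no match
vi. "xz" → match
vii. "yzyx" → no match
viii → no match
Total matched: 5

5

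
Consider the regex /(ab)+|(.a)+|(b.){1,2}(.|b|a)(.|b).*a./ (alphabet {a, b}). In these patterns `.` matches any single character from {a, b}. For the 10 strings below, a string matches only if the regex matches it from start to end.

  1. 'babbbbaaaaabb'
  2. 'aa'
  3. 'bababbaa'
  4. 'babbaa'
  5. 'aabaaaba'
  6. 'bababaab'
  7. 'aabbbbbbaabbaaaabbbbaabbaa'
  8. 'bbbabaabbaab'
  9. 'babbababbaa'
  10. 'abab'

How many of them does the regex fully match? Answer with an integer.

8

1 → no match
2. 'aa' → match
3. 'bababbaa' → match
4. 'babbaa' → match
5. 'aabaaaba' → match
6. 'bababaab' → match
7 → no match
8. 'bbbabaabbaab' → match
9. 'babbababbaa' → match
10. 'abab' → match
Total matched: 8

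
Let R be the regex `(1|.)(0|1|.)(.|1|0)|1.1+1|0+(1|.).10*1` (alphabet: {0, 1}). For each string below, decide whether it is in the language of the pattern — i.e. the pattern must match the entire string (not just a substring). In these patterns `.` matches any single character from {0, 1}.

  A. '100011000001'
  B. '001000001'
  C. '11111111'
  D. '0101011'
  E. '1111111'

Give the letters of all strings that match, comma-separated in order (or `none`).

A → no match
B → no match
C → match
D → no match
E → match

C, E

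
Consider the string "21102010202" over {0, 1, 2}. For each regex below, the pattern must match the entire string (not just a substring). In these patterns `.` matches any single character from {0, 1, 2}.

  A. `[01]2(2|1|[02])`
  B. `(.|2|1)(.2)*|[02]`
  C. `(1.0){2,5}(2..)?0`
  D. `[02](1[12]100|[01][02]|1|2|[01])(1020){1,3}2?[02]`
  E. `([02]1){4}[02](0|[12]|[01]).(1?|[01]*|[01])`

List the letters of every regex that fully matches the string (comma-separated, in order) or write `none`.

A → no match
B → no match
C → no match — must start with "1"
D → match
E → no match

D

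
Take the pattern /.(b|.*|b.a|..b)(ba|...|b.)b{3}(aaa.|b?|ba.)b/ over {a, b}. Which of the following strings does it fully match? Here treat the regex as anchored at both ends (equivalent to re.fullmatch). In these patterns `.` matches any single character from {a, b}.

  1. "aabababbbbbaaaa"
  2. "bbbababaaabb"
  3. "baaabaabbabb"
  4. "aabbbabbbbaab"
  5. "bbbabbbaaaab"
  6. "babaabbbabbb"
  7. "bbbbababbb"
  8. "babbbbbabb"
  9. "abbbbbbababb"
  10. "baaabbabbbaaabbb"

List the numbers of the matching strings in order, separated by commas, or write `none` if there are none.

4, 5

1 → no match — must end with "b"
2 → no match
3 → no match
4 → match
5 → match
6 → no match
7 → no match
8 → no match
9 → no match
10 → no match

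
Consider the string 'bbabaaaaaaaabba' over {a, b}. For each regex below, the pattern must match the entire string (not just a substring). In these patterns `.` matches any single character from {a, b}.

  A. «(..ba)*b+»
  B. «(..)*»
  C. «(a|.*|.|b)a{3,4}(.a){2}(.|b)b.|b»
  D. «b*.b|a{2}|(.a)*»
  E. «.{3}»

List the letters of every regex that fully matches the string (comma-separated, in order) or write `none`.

A → no match — must end with 'b'
B → no match
C → match
D → no match
E → no match

C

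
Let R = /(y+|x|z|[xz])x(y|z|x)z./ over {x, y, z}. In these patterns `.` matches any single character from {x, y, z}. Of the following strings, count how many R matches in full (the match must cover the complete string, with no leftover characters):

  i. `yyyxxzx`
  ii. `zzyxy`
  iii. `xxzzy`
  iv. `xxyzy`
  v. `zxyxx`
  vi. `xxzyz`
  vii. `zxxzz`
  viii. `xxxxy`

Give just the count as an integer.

4

i → match
ii → no match
iii → match
iv → match
v → no match
vi → no match
vii → match
viii → no match
Total matched: 4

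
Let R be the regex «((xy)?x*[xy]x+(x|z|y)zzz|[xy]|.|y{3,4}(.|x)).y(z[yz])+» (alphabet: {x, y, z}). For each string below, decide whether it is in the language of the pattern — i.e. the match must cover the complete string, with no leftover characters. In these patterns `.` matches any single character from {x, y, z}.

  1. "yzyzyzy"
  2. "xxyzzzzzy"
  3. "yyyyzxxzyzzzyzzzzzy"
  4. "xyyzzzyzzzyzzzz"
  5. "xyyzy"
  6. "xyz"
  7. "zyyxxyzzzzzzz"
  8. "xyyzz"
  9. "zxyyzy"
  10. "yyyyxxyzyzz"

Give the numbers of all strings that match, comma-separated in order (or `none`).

1 → match
2 → match
3 → no match
4 → match
5 → match
6 → no match
7 → no match
8 → match
9 → no match
10 → match

1, 2, 4, 5, 8, 10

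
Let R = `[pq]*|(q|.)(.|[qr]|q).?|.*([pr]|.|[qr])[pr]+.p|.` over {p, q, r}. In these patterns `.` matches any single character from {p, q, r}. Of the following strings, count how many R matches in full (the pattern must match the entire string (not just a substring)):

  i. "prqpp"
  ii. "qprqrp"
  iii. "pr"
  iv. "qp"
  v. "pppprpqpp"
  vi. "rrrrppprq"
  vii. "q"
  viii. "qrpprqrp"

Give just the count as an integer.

3

i. "prqpp" → no match
ii. "qprqrp" → no match
iii. "pr" → match
iv. "qp" → match
v. "pppprpqpp" → no match
vi. "rrrrppprq" → no match
vii. "q" → match
viii. "qrpprqrp" → no match
Total matched: 3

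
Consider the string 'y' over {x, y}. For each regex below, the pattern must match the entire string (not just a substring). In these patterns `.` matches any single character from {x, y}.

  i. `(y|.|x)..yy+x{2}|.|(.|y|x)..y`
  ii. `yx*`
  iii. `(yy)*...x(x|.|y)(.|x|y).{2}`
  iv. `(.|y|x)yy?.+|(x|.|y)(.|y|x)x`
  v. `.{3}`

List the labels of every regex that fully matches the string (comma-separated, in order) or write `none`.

i, ii

i → match
ii → match
iii → no match
iv → no match
v → no match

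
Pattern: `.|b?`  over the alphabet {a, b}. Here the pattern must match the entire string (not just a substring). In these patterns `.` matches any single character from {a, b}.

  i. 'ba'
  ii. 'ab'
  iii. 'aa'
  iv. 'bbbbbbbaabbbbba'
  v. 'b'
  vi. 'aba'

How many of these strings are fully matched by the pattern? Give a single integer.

1

i. 'ba' → no match
ii. 'ab' → no match
iii. 'aa' → no match
iv → no match
v. 'b' → match
vi. 'aba' → no match
Total matched: 1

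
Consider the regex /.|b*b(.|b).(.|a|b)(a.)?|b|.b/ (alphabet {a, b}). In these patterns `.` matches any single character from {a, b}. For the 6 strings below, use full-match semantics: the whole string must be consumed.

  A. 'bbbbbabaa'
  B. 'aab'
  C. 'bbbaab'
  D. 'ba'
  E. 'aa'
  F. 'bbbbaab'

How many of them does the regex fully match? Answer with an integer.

A → match
B → no match
C → match
D → no match
E → no match
F → match
Total matched: 3

3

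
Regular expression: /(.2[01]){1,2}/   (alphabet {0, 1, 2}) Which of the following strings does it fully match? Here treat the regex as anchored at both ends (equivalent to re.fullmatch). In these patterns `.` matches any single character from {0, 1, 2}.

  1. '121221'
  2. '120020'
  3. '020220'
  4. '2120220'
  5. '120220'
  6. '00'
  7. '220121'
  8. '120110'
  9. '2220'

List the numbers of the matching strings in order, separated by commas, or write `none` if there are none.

1 → match
2 → match
3 → match
4 → no match
5 → match
6 → no match
7 → match
8 → no match
9 → no match

1, 2, 3, 5, 7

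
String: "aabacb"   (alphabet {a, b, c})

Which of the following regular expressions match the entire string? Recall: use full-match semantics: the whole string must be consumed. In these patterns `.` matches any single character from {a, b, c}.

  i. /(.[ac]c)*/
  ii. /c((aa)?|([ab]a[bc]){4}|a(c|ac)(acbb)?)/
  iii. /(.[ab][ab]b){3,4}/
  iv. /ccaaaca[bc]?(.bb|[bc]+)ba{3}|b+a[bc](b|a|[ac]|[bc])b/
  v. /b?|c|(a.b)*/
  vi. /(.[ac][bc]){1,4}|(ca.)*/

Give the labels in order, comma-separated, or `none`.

i → no match
ii → no match — must start with "c"
iii → no match
iv → no match
v → match
vi → match

v, vi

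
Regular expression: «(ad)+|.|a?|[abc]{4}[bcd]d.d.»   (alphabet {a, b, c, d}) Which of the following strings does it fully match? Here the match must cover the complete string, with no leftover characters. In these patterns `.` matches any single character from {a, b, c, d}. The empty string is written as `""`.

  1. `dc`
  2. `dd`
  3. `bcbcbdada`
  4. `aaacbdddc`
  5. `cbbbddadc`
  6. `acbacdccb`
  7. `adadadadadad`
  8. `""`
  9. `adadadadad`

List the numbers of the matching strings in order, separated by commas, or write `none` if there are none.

3, 4, 5, 7, 8, 9

1 → no match
2 → no match
3 → match
4 → match
5 → match
6 → no match
7 → match
8 → match
9 → match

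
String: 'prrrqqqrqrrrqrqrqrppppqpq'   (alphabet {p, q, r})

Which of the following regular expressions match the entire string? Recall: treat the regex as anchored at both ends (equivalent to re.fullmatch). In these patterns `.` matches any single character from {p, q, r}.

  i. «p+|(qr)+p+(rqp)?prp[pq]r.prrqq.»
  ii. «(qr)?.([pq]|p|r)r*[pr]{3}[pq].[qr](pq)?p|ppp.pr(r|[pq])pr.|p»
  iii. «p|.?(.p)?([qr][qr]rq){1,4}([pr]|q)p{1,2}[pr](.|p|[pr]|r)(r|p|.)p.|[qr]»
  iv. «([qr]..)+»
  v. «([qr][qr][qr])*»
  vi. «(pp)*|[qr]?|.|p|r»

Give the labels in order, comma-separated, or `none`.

i → no match
ii → no match
iii → match
iv → no match
v → no match
vi → no match

iii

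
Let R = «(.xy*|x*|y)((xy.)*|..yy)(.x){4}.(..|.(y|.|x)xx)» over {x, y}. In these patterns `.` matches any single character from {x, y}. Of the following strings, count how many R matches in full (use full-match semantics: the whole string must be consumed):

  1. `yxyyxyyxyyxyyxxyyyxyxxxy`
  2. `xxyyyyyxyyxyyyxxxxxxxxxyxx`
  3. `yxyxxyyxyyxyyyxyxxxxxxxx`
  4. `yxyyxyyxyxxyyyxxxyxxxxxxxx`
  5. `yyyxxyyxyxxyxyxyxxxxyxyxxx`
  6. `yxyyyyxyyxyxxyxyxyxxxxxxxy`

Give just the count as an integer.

4

1 → no match
2 → match
3 → match
4 → match
5 → no match
6 → match
Total matched: 4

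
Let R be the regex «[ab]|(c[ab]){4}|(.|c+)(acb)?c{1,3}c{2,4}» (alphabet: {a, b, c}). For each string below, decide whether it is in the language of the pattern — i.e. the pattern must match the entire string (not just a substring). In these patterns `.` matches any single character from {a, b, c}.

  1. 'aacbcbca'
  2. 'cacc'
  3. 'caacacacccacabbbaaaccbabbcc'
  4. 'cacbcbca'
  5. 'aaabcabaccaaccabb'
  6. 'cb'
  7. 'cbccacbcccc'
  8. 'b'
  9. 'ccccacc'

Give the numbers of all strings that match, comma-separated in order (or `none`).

4, 8

1 → no match
2 → no match
3 → no match
4 → match
5 → no match
6 → no match
7 → no match
8 → match
9 → no match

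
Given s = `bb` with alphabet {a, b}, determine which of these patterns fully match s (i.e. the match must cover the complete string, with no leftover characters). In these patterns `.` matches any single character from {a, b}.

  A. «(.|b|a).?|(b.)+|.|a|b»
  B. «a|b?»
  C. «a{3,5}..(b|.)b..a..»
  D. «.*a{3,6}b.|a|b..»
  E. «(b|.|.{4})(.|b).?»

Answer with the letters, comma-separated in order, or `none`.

A, E

A → match
B → no match
C → no match — must start with `a`
D → no match
E → match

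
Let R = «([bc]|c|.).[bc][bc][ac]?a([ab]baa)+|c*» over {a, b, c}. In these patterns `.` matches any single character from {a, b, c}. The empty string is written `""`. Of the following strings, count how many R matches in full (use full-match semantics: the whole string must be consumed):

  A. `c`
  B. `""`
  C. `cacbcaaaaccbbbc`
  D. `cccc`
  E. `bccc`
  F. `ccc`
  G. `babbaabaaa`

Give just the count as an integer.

4

A → match
B → match
C → no match
D → match
E → no match
F → match
G → no match
Total matched: 4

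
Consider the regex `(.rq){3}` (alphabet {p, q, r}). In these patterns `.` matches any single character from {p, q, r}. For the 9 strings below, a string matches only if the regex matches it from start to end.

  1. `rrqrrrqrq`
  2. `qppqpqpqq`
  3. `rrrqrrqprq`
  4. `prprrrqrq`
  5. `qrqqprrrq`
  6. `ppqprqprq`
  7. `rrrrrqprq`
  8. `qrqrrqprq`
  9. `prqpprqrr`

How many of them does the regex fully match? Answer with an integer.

1 → no match
2 → no match — must end with `rq`
3 → no match
4 → no match
5 → no match
6 → no match
7 → no match
8 → match
9 → no match — must end with `rq`
Total matched: 1

1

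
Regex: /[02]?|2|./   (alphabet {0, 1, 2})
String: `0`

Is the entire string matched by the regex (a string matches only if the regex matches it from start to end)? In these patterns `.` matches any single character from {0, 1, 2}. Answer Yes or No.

Yes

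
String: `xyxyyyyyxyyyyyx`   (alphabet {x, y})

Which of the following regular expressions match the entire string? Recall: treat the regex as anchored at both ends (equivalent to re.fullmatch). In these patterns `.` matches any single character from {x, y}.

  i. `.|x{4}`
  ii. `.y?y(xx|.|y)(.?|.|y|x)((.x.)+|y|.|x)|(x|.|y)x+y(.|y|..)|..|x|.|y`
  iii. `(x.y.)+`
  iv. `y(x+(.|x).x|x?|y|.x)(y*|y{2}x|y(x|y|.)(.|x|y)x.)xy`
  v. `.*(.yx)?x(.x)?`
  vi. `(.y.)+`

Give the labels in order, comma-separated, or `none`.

v, vi

i → no match
ii → no match
iii → no match
iv → no match — must start with `y`
v → match
vi → match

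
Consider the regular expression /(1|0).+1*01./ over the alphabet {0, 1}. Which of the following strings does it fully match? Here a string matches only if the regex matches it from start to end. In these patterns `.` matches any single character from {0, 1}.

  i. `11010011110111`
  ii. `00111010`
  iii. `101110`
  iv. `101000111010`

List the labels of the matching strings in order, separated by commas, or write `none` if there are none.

i → no match
ii → match
iii → no match
iv → match

ii, iv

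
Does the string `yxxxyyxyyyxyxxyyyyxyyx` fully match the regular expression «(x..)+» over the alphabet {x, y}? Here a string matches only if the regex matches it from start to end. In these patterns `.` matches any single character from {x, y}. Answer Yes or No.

Every match must start with `x`, but `yxxxyyxyyyxyxxyyyyxyyx` does not.

No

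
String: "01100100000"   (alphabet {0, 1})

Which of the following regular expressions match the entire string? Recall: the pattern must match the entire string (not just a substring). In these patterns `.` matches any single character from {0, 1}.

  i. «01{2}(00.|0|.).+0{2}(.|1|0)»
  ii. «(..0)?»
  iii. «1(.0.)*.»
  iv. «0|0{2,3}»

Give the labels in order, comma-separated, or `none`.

i

i → match
ii → no match
iii → no match — must start with "1"
iv → no match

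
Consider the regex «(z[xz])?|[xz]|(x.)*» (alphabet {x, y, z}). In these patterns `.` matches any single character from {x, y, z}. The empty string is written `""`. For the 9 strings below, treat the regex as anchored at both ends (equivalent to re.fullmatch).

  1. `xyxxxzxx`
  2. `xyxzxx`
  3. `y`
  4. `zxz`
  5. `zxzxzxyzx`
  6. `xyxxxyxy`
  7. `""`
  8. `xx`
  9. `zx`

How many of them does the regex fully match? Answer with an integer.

1. `xyxxxzxx` → match
2. `xyxzxx` → match
3. `y` → no match
4. `zxz` → no match
5. `zxzxzxyzx` → no match
6. `xyxxxyxy` → match
7. `""` → match
8. `xx` → match
9. `zx` → match
Total matched: 6

6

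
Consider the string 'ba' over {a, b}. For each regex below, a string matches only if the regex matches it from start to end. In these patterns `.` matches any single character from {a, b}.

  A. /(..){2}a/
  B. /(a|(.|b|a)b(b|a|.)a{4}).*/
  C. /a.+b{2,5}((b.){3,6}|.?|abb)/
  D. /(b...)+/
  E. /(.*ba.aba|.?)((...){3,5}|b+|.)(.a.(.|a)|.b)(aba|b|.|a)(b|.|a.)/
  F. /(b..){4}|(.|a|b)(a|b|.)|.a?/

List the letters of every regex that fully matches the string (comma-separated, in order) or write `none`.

A → no match
B → no match
C → no match — must start with 'a'
D → no match
E → no match
F → match

F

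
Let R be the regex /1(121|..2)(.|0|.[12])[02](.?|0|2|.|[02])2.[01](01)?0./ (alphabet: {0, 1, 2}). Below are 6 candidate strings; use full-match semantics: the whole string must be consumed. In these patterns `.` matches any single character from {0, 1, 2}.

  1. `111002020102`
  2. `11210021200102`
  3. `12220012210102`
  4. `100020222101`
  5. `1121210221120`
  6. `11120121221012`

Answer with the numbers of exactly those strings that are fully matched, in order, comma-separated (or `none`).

1 → no match
2 → no match
3 → match
4 → no match
5 → no match
6 → no match

3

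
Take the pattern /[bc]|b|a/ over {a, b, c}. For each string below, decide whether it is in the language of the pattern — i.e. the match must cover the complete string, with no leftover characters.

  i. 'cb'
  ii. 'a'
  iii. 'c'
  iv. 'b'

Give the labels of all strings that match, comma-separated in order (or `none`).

ii, iii, iv

i → no match
ii → match
iii → match
iv → match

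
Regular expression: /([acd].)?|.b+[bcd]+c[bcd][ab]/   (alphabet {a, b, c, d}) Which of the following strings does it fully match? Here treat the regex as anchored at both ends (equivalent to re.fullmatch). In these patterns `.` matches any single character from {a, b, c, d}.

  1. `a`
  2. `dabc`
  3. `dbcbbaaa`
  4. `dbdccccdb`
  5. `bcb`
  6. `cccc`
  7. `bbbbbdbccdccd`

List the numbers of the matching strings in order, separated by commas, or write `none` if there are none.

4

1 → no match
2 → no match
3 → no match
4 → match
5 → no match
6 → no match
7 → no match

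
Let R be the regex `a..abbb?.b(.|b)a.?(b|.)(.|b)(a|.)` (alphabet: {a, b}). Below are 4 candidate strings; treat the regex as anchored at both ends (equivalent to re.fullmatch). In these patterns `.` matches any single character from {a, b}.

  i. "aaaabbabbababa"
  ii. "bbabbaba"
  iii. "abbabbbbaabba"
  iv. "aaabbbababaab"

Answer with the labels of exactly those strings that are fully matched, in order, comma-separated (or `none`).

i, iii

i → match
ii → no match — must start with "a"
iii → match
iv → no match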